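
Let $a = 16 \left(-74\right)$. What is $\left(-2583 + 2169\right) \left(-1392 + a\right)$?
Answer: $1066464$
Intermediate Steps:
$a = -1184$
$\left(-2583 + 2169\right) \left(-1392 + a\right) = \left(-2583 + 2169\right) \left(-1392 - 1184\right) = \left(-414\right) \left(-2576\right) = 1066464$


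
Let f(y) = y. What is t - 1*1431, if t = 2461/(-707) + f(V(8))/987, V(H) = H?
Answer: -142998290/99687 ≈ -1434.5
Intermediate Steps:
t = -346193/99687 (t = 2461/(-707) + 8/987 = 2461*(-1/707) + 8*(1/987) = -2461/707 + 8/987 = -346193/99687 ≈ -3.4728)
t - 1*1431 = -346193/99687 - 1*1431 = -346193/99687 - 1431 = -142998290/99687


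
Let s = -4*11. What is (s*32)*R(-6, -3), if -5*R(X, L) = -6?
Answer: -8448/5 ≈ -1689.6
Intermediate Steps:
R(X, L) = 6/5 (R(X, L) = -1/5*(-6) = 6/5)
s = -44
(s*32)*R(-6, -3) = -44*32*(6/5) = -1408*6/5 = -8448/5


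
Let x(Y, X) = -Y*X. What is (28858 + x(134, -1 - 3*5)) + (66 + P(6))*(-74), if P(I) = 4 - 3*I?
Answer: 27154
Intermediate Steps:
x(Y, X) = -X*Y
(28858 + x(134, -1 - 3*5)) + (66 + P(6))*(-74) = (28858 - 1*(-1 - 3*5)*134) + (66 + (4 - 3*6))*(-74) = (28858 - 1*(-1 - 15)*134) + (66 + (4 - 18))*(-74) = (28858 - 1*(-16)*134) + (66 - 14)*(-74) = (28858 + 2144) + 52*(-74) = 31002 - 3848 = 27154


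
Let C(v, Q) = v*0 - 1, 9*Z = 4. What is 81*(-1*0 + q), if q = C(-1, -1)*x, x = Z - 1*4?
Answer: 288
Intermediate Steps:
Z = 4/9 (Z = (⅑)*4 = 4/9 ≈ 0.44444)
C(v, Q) = -1 (C(v, Q) = 0 - 1 = -1)
x = -32/9 (x = 4/9 - 1*4 = 4/9 - 4 = -32/9 ≈ -3.5556)
q = 32/9 (q = -1*(-32/9) = 32/9 ≈ 3.5556)
81*(-1*0 + q) = 81*(-1*0 + 32/9) = 81*(0 + 32/9) = 81*(32/9) = 288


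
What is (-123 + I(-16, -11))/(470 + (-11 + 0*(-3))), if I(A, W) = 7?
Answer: -116/459 ≈ -0.25272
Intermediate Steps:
(-123 + I(-16, -11))/(470 + (-11 + 0*(-3))) = (-123 + 7)/(470 + (-11 + 0*(-3))) = -116/(470 + (-11 + 0)) = -116/(470 - 11) = -116/459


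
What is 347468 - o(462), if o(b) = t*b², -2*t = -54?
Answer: -5415520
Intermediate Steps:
t = 27 (t = -½*(-54) = 27)
o(b) = 27*b²
347468 - o(462) = 347468 - 27*462² = 347468 - 27*213444 = 347468 - 1*5762988 = 347468 - 5762988 = -5415520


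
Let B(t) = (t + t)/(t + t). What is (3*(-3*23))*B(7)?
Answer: -207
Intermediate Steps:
B(t) = 1 (B(t) = (2*t)/((2*t)) = (2*t)*(1/(2*t)) = 1)
(3*(-3*23))*B(7) = (3*(-3*23))*1 = (3*(-69))*1 = -207*1 = -207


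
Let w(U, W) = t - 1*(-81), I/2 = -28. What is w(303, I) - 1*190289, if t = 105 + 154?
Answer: -189949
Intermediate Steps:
t = 259
I = -56 (I = 2*(-28) = -56)
w(U, W) = 340 (w(U, W) = 259 - 1*(-81) = 259 + 81 = 340)
w(303, I) - 1*190289 = 340 - 1*190289 = 340 - 190289 = -189949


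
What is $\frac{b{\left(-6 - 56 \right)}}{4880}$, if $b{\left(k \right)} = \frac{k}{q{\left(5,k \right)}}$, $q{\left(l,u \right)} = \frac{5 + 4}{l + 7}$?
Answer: $- \frac{31}{1830} \approx -0.01694$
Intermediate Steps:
$q{\left(l,u \right)} = \frac{9}{7 + l}$
$b{\left(k \right)} = \frac{4 k}{3}$ ($b{\left(k \right)} = \frac{k}{9 \frac{1}{7 + 5}} = \frac{k}{9 \cdot \frac{1}{12}} = \frac{k}{\frac{3}{4}} = k \frac{4}{3} = \frac{4 k}{3}$)
$\frac{b{\left(-6 - 56 \right)}}{4880} = \frac{\frac{4}{3} \left(-6 - 56\right)}{4880} = \frac{4 \left(-6 - 56\right)}{3} \cdot \frac{1}{4880} = \frac{4}{3} \left(-62\right) \frac{1}{4880} = \left(- \frac{248}{3}\right) \frac{1}{4880} = - \frac{31}{1830}$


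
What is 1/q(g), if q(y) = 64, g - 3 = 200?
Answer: 1/64 ≈ 0.015625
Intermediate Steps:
g = 203 (g = 3 + 200 = 203)
1/q(g) = 1/64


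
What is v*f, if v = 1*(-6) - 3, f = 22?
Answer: -198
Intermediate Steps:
v = -9 (v = -6 - 3 = -9)
v*f = -9*22 = -198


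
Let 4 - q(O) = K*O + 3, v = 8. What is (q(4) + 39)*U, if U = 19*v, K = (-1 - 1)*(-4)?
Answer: 1216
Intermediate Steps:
K = 8 (K = -2*(-4) = 8)
U = 152 (U = 19*8 = 152)
q(O) = 1 - 8*O (q(O) = 4 - (8*O + 3) = 4 - (3 + 8*O) = 4 + (-3 - 8*O) = 1 - 8*O)
(q(4) + 39)*U = ((1 - 8*4) + 39)*152 = ((1 - 32) + 39)*152 = (-31 + 39)*152 = 8*152 = 1216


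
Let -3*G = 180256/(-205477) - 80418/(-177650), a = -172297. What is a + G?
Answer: -9434025507307268/54754483575 ≈ -1.7230e+5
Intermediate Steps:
G = 7749214507/54754483575 (G = -(180256/(-205477) - 80418/(-177650))/3 = -(180256*(-1/205477) - 80418*(-1/177650))/3 = -(-180256/205477 + 40209/88825)/3 = -1/3*(-7749214507/18251494525) = 7749214507/54754483575 ≈ 0.14153)
a + G = -172297 + 7749214507/54754483575 = -9434025507307268/54754483575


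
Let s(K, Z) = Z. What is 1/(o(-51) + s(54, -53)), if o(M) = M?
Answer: -1/104 ≈ -0.0096154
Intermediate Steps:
1/(o(-51) + s(54, -53)) = 1/(-51 - 53) = 1/(-104) = -1/104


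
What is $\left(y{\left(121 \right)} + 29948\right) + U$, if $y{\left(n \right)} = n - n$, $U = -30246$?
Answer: $-298$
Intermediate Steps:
$y{\left(n \right)} = 0$
$\left(y{\left(121 \right)} + 29948\right) + U = \left(0 + 29948\right) - 30246 = 29948 - 30246 = -298$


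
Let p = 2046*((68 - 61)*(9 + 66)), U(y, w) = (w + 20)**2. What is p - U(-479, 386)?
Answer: 909314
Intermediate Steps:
U(y, w) = (20 + w)**2
p = 1074150 (p = 2046*(7*75) = 2046*525 = 1074150)
p - U(-479, 386) = 1074150 - (20 + 386)**2 = 1074150 - 1*406**2 = 1074150 - 1*164836 = 1074150 - 164836 = 909314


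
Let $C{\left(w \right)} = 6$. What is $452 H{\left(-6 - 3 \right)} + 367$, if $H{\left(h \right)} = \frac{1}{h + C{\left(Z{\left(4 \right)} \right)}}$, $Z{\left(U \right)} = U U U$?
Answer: $\frac{649}{3} \approx 216.33$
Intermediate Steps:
$Z{\left(U \right)} = U^{3}$ ($Z{\left(U \right)} = U^{2} U = U^{3}$)
$H{\left(h \right)} = \frac{1}{6 + h}$ ($H{\left(h \right)} = \frac{1}{h + 6} = \frac{1}{6 + h}$)
$452 H{\left(-6 - 3 \right)} + 367 = \frac{452}{6 - 9} + 367 = \frac{452}{-3} + 367 = 452 \left(- \frac{1}{3}\right) + 367 = - \frac{452}{3} + 367 = \frac{649}{3}$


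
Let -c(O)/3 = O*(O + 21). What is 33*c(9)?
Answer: -26730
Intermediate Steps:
c(O) = -3*O*(21 + O) (c(O) = -3*O*(O + 21) = -3*O*(21 + O))
33*c(9) = 33*(-3*9*(21 + 9)) = 33*(-3*9*30) = 33*(-810) = -26730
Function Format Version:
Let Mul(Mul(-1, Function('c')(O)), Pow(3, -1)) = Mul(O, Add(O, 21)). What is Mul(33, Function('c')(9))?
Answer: -26730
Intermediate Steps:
Function('c')(O) = Mul(-3, O, Add(21, O)) (Function('c')(O) = Mul(-3, Mul(O, Add(O, 21))) = Mul(-3, Mul(O, Add(21, O))) = Mul(-3, O, Add(21, O)))
Mul(33, Function('c')(9)) = Mul(33, Mul(-3, 9, Add(21, 9))) = Mul(33, Mul(-3, 9, 30)) = Mul(33, -810) = -26730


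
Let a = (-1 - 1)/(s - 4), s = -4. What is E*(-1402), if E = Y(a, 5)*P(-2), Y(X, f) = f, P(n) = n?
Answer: 14020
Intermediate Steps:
a = 1/4 (a = (-1 - 1)/(-4 - 4) = -2/(-8) = -2*(-1/8) = 1/4 ≈ 0.25000)
E = -10 (E = 5*(-2) = -10)
E*(-1402) = -10*(-1402) = 14020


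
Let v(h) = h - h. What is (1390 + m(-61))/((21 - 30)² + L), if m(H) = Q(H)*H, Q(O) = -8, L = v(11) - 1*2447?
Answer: -939/1183 ≈ -0.79375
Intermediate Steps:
v(h) = 0
L = -2447 (L = 0 - 1*2447 = 0 - 2447 = -2447)
m(H) = -8*H
(1390 + m(-61))/((21 - 30)² + L) = (1390 - 8*(-61))/((21 - 30)² - 2447) = (1390 + 488)/((-9)² - 2447) = 1878/(81 - 2447) = 1878/(-2366) = 1878*(-1/2366) = -939/1183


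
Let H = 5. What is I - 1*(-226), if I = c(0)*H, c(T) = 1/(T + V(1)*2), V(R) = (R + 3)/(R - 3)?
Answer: 899/4 ≈ 224.75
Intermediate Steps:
V(R) = (3 + R)/(-3 + R)
c(T) = 1/(-4 + T) (c(T) = 1/(T + ((3 + 1)/(-3 + 1))*2) = 1/(T + (4/(-2))*2) = 1/(T - ½*4*2) = 1/(T - 2*2) = 1/(T - 4) = 1/(-4 + T))
I = -5/4 (I = 5/(-4 + 0) = 5/(-4) = -¼*5 = -5/4 ≈ -1.2500)
I - 1*(-226) = -5/4 - 1*(-226) = -5/4 + 226 = 899/4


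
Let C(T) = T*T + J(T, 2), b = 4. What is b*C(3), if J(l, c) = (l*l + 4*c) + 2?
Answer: 112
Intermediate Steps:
J(l, c) = 2 + l**2 + 4*c (J(l, c) = (l**2 + 4*c) + 2 = 2 + l**2 + 4*c)
C(T) = 10 + 2*T**2 (C(T) = T*T + (2 + T**2 + 4*2) = T**2 + (2 + T**2 + 8) = T**2 + (10 + T**2) = 10 + 2*T**2)
b*C(3) = 4*(10 + 2*3**2) = 4*(10 + 2*9) = 4*(10 + 18) = 4*28 = 112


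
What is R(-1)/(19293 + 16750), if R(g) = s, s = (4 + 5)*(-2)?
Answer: -18/36043 ≈ -0.00049940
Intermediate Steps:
s = -18 (s = 9*(-2) = -18)
R(g) = -18
R(-1)/(19293 + 16750) = -18/(19293 + 16750) = -18/36043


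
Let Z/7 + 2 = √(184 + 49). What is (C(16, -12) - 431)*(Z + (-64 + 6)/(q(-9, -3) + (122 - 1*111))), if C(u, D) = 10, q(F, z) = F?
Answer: 18103 - 2947*√233 ≈ -26881.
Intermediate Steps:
Z = -14 + 7*√233 (Z = -14 + 7*√(184 + 49) = -14 + 7*√233 ≈ 92.850)
(C(16, -12) - 431)*(Z + (-64 + 6)/(q(-9, -3) + (122 - 1*111))) = (10 - 431)*((-14 + 7*√233) + (-64 + 6)/(-9 + (122 - 1*111))) = -421*((-14 + 7*√233) - 58/(-9 + (122 - 111))) = -421*((-14 + 7*√233) - 58/(-9 + 11)) = -421*((-14 + 7*√233) - 58/2) = -421*((-14 + 7*√233) - 58*½) = -421*((-14 + 7*√233) - 29) = -421*(-43 + 7*√233) = 18103 - 2947*√233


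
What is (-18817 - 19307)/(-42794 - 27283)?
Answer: 12708/23359 ≈ 0.54403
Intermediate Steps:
(-18817 - 19307)/(-42794 - 27283) = -38124/(-70077) = -38124*(-1/70077) = 12708/23359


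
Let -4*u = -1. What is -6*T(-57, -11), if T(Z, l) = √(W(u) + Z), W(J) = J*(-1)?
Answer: -3*I*√229 ≈ -45.398*I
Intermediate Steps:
u = ¼ (u = -¼*(-1) = ¼ ≈ 0.25000)
W(J) = -J
T(Z, l) = √(-¼ + Z) (T(Z, l) = √(-1*¼ + Z) = √(-¼ + Z))
-6*T(-57, -11) = -3*√(-1 + 4*(-57)) = -3*√(-1 - 228) = -3*√(-229) = -3*I*√229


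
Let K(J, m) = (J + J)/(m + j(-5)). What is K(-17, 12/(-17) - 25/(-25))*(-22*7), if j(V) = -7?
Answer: -44506/57 ≈ -780.81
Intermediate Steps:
K(J, m) = 2*J/(-7 + m) (K(J, m) = (J + J)/(m - 7) = (2*J)/(-7 + m) = 2*J/(-7 + m))
K(-17, 12/(-17) - 25/(-25))*(-22*7) = (2*(-17)/(-7 + (12/(-17) - 25/(-25))))*(-22*7) = (2*(-17)/(-7 + (12*(-1/17) - 25*(-1/25))))*(-154) = (2*(-17)/(-7 + (-12/17 + 1)))*(-154) = (2*(-17)/(-7 + 5/17))*(-154) = (2*(-17)/(-114/17))*(-154) = (2*(-17)*(-17/114))*(-154) = (289/57)*(-154) = -44506/57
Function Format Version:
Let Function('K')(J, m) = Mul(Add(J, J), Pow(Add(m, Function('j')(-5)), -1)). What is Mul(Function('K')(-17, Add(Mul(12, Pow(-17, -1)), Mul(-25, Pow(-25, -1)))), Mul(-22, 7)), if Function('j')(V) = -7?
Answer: Rational(-44506, 57) ≈ -780.81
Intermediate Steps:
Function('K')(J, m) = Mul(2, J, Pow(Add(-7, m), -1)) (Function('K')(J, m) = Mul(Add(J, J), Pow(Add(m, -7), -1)) = Mul(Mul(2, J), Pow(Add(-7, m), -1)) = Mul(2, J, Pow(Add(-7, m), -1)))
Mul(Function('K')(-17, Add(Mul(12, Pow(-17, -1)), Mul(-25, Pow(-25, -1)))), Mul(-22, 7)) = Mul(Mul(2, -17, Pow(Add(-7, Add(Mul(12, Pow(-17, -1)), Mul(-25, Pow(-25, -1)))), -1)), Mul(-22, 7)) = Mul(Mul(2, -17, Pow(Add(-7, Add(Mul(12, Rational(-1, 17)), Mul(-25, Rational(-1, 25)))), -1)), -154) = Mul(Mul(2, -17, Pow(Add(-7, Add(Rational(-12, 17), 1)), -1)), -154) = Mul(Mul(2, -17, Pow(Add(-7, Rational(5, 17)), -1)), -154) = Mul(Mul(2, -17, Pow(Rational(-114, 17), -1)), -154) = Mul(Mul(2, -17, Rational(-17, 114)), -154) = Mul(Rational(289, 57), -154) = Rational(-44506, 57)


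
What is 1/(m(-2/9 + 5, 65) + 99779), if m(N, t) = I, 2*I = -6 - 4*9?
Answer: 1/99758 ≈ 1.0024e-5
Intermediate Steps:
I = -21 (I = (-6 - 4*9)/2 = (-6 - 36)/2 = (1/2)*(-42) = -21)
m(N, t) = -21
1/(m(-2/9 + 5, 65) + 99779) = 1/(-21 + 99779) = 1/99758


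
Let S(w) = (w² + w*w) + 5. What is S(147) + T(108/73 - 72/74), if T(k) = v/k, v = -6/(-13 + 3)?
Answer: 98551141/2280 ≈ 43224.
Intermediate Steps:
S(w) = 5 + 2*w² (S(w) = (w² + w²) + 5 = 2*w² + 5 = 5 + 2*w²)
v = ⅗ (v = -6/(-10) = -⅒*(-6) = ⅗ ≈ 0.60000)
T(k) = 3/(5*k)
S(147) + T(108/73 - 72/74) = (5 + 2*147²) + 3/(5*(108/73 - 72/74)) = (5 + 2*21609) + 3/(5*(108*(1/73) - 72*1/74)) = (5 + 43218) + 3/(5*(108/73 - 36/37)) = 43223 + 3/(5*(1368/2701)) = 43223 + (⅗)*(2701/1368) = 43223 + 2701/2280 = 98551141/2280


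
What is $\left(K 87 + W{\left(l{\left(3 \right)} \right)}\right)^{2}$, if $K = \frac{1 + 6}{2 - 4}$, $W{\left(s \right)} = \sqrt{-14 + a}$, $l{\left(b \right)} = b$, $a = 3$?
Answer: $\frac{370837}{4} - 609 i \sqrt{11} \approx 92709.0 - 2019.8 i$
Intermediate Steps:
$W{\left(s \right)} = i \sqrt{11}$ ($W{\left(s \right)} = \sqrt{-14 + 3} = \sqrt{-11} = i \sqrt{11}$)
$K = - \frac{7}{2}$ ($K = \frac{7}{-2} = 7 \left(- \frac{1}{2}\right) = - \frac{7}{2} \approx -3.5$)
$\left(K 87 + W{\left(l{\left(3 \right)} \right)}\right)^{2} = \left(\left(- \frac{7}{2}\right) 87 + i \sqrt{11}\right)^{2} = \left(- \frac{609}{2} + i \sqrt{11}\right)^{2}$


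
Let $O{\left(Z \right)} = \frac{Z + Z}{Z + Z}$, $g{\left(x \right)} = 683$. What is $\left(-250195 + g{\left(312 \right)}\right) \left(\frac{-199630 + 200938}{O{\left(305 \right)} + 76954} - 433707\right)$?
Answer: $\frac{8327692769862024}{76955} \approx 1.0822 \cdot 10^{11}$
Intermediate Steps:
$O{\left(Z \right)} = 1$ ($O{\left(Z \right)} = \frac{2 Z}{2 Z} = 2 Z \frac{1}{2 Z} = 1$)
$\left(-250195 + g{\left(312 \right)}\right) \left(\frac{-199630 + 200938}{O{\left(305 \right)} + 76954} - 433707\right) = \left(-250195 + 683\right) \left(\frac{-199630 + 200938}{1 + 76954} - 433707\right) = - 249512 \left(\frac{1308}{76955} - 433707\right) = \left(-249512\right) \left(- \frac{33375920877}{76955}\right) = \frac{8327692769862024}{76955}$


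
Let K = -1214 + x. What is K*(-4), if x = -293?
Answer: 6028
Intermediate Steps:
K = -1507 (K = -1214 - 293 = -1507)
K*(-4) = -1507*(-4) = 6028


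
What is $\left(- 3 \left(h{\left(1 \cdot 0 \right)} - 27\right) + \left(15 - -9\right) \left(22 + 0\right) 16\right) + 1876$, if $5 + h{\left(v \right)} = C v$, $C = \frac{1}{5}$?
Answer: $10420$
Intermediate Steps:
$C = \frac{1}{5} \approx 0.2$
$h{\left(v \right)} = -5 + \frac{v}{5}$
$\left(- 3 \left(h{\left(1 \cdot 0 \right)} - 27\right) + \left(15 - -9\right) \left(22 + 0\right) 16\right) + 1876 = \left(- 3 \left(\left(-5 + \frac{1 \cdot 0}{5}\right) - 27\right) + \left(15 - -9\right) \left(22 + 0\right) 16\right) + 1876 = \left(- 3 \left(\left(-5 + \frac{1}{5} \cdot 0\right) - 27\right) + \left(15 + \left(-6 + 15\right)\right) 22 \cdot 16\right) + 1876 = \left(- 3 \left(\left(-5 + 0\right) - 27\right) + \left(15 + 9\right) 22 \cdot 16\right) + 1876 = \left(- 3 \left(-5 - 27\right) + 24 \cdot 22 \cdot 16\right) + 1876 = \left(\left(-3\right) \left(-32\right) + 528 \cdot 16\right) + 1876 = \left(96 + 8448\right) + 1876 = 8544 + 1876 = 10420$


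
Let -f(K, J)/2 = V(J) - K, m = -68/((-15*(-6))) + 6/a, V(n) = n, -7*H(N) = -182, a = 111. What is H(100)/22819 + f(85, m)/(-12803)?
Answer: -192192944/15691371255 ≈ -0.012248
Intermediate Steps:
H(N) = 26 (H(N) = -⅐*(-182) = 26)
m = -1168/1665 (m = -68/((-15*(-6))) + 6/111 = -68/90 + 6*(1/111) = -68*1/90 + 2/37 = -34/45 + 2/37 = -1168/1665 ≈ -0.70150)
f(K, J) = -2*J + 2*K (f(K, J) = -2*(J - K) = -2*J + 2*K)
H(100)/22819 + f(85, m)/(-12803) = 26/22819 + (-2*(-1168/1665) + 2*85)/(-12803) = 26*(1/22819) + (2336/1665 + 170)*(-1/12803) = 26/22819 + (285386/1665)*(-1/12803) = 26/22819 - 9206/687645 = -192192944/15691371255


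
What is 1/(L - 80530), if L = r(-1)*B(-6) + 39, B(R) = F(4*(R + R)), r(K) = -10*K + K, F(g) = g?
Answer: -1/80923 ≈ -1.2357e-5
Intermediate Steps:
r(K) = -9*K
B(R) = 8*R (B(R) = 4*(R + R) = 4*(2*R) = 8*R)
L = -393 (L = (-9*(-1))*(8*(-6)) + 39 = 9*(-48) + 39 = -432 + 39 = -393)
1/(L - 80530) = 1/(-393 - 80530) = 1/(-80923) = -1/80923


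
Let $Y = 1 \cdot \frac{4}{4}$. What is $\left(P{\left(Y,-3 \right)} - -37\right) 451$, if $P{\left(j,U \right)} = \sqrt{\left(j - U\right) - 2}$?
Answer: $16687 + 451 \sqrt{2} \approx 17325.0$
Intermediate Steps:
$Y = 1$ ($Y = 1 \cdot 4 \cdot \frac{1}{4} = 1 \cdot 1 = 1$)
$P{\left(j,U \right)} = \sqrt{-2 + j - U}$
$\left(P{\left(Y,-3 \right)} - -37\right) 451 = \left(\sqrt{-2 + 1 - -3} - -37\right) 451 = \left(\sqrt{-2 + 1 + 3} + 37\right) 451 = \left(\sqrt{2} + 37\right) 451 = \left(37 + \sqrt{2}\right) 451 = 16687 + 451 \sqrt{2}$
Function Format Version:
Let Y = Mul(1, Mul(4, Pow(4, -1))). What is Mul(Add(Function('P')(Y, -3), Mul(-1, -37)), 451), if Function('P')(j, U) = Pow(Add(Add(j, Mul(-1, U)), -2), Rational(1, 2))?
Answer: Add(16687, Mul(451, Pow(2, Rational(1, 2)))) ≈ 17325.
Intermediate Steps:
Y = 1 (Y = Mul(1, Mul(4, Rational(1, 4))) = Mul(1, 1) = 1)
Function('P')(j, U) = Pow(Add(-2, j, Mul(-1, U)), Rational(1, 2))
Mul(Add(Function('P')(Y, -3), Mul(-1, -37)), 451) = Mul(Add(Pow(Add(-2, 1, Mul(-1, -3)), Rational(1, 2)), Mul(-1, -37)), 451) = Mul(Add(Pow(Add(-2, 1, 3), Rational(1, 2)), 37), 451) = Mul(Add(Pow(2, Rational(1, 2)), 37), 451) = Mul(Add(37, Pow(2, Rational(1, 2))), 451) = Add(16687, Mul(451, Pow(2, Rational(1, 2))))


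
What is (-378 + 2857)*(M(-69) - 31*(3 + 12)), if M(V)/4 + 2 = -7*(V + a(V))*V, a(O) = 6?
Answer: -302906531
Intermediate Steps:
M(V) = -8 - 28*V*(6 + V) (M(V) = -8 + 4*(-7*(V + 6)*V) = -8 + 4*(-7*(6 + V)*V) = -8 + 4*(-7*V*(6 + V)) = -8 - 28*V*(6 + V))
(-378 + 2857)*(M(-69) - 31*(3 + 12)) = (-378 + 2857)*((-8 - 168*(-69) - 28*(-69)²) - 31*(3 + 12)) = 2479*((-8 + 11592 - 28*4761) - 31*15) = 2479*((-8 + 11592 - 133308) - 465) = 2479*(-121724 - 465) = 2479*(-122189) = -302906531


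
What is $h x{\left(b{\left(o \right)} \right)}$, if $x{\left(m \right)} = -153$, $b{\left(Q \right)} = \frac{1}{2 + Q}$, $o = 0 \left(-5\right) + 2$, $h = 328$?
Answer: $-50184$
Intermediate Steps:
$o = 2$ ($o = 0 + 2 = 2$)
$h x{\left(b{\left(o \right)} \right)} = 328 \left(-153\right) = -50184$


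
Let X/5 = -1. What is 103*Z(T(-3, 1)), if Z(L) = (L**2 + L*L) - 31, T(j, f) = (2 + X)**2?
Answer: 13493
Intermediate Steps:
X = -5 (X = 5*(-1) = -5)
T(j, f) = 9 (T(j, f) = (2 - 5)**2 = (-3)**2 = 9)
Z(L) = -31 + 2*L**2 (Z(L) = (L**2 + L**2) - 31 = 2*L**2 - 31 = -31 + 2*L**2)
103*Z(T(-3, 1)) = 103*(-31 + 2*9**2) = 103*(-31 + 2*81) = 103*(-31 + 162) = 103*131 = 13493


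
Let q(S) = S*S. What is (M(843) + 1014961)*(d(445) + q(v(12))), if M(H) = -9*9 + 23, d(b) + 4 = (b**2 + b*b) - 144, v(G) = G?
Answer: 401948273538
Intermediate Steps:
d(b) = -148 + 2*b**2 (d(b) = -4 + ((b**2 + b*b) - 144) = -4 + ((b**2 + b**2) - 144) = -4 + (2*b**2 - 144) = -4 + (-144 + 2*b**2) = -148 + 2*b**2)
M(H) = -58 (M(H) = -81 + 23 = -58)
q(S) = S**2
(M(843) + 1014961)*(d(445) + q(v(12))) = (-58 + 1014961)*((-148 + 2*445**2) + 12**2) = 1014903*((-148 + 2*198025) + 144) = 1014903*((-148 + 396050) + 144) = 1014903*(395902 + 144) = 1014903*396046 = 401948273538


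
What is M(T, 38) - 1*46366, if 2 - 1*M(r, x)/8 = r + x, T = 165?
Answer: -47974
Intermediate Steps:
M(r, x) = 16 - 8*r - 8*x (M(r, x) = 16 - 8*(r + x) = 16 + (-8*r - 8*x) = 16 - 8*r - 8*x)
M(T, 38) - 1*46366 = (16 - 8*165 - 8*38) - 1*46366 = (16 - 1320 - 304) - 46366 = -1608 - 46366 = -47974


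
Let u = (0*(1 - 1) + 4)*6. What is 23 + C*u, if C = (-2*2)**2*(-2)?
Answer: -745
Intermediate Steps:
u = 24 (u = (0*0 + 4)*6 = (0 + 4)*6 = 4*6 = 24)
C = -32 (C = (-4)**2*(-2) = 16*(-2) = -32)
23 + C*u = 23 - 32*24 = 23 - 768 = -745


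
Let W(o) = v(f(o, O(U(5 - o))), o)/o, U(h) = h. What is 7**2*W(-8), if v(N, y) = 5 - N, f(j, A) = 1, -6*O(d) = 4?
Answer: -49/2 ≈ -24.500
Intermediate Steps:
O(d) = -2/3 (O(d) = -1/6*4 = -2/3)
W(o) = 4/o (W(o) = (5 - 1*1)/o = (5 - 1)/o = 4/o)
7**2*W(-8) = 7**2*(4/(-8)) = 49*(4*(-1/8)) = 49*(-1/2) = -49/2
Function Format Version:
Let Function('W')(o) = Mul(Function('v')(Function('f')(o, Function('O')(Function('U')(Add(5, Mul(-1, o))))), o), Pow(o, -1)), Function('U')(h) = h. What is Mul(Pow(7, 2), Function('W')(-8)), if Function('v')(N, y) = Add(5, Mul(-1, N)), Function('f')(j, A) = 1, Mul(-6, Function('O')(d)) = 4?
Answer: Rational(-49, 2) ≈ -24.500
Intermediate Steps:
Function('O')(d) = Rational(-2, 3) (Function('O')(d) = Mul(Rational(-1, 6), 4) = Rational(-2, 3))
Function('W')(o) = Mul(4, Pow(o, -1)) (Function('W')(o) = Mul(Add(5, Mul(-1, 1)), Pow(o, -1)) = Mul(Add(5, -1), Pow(o, -1)) = Mul(4, Pow(o, -1)))
Mul(Pow(7, 2), Function('W')(-8)) = Mul(Pow(7, 2), Mul(4, Pow(-8, -1))) = Mul(49, Mul(4, Rational(-1, 8))) = Mul(49, Rational(-1, 2)) = Rational(-49, 2)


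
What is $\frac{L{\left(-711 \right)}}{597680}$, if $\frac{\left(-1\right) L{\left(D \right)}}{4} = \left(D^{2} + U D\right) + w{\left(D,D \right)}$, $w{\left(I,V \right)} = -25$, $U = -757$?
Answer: $- \frac{1043723}{149420} \approx -6.9852$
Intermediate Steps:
$L{\left(D \right)} = 100 - 4 D^{2} + 3028 D$ ($L{\left(D \right)} = - 4 \left(\left(D^{2} - 757 D\right) - 25\right) = - 4 \left(-25 + D^{2} - 757 D\right) = 100 - 4 D^{2} + 3028 D$)
$\frac{L{\left(-711 \right)}}{597680} = \frac{100 - 4 \left(-711\right)^{2} + 3028 \left(-711\right)}{597680} = \left(100 - 2022084 - 2152908\right) \frac{1}{597680} = \left(-4174892\right) \frac{1}{597680} = - \frac{1043723}{149420}$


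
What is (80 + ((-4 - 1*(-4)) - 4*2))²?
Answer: 5184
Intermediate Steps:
(80 + ((-4 - 1*(-4)) - 4*2))² = (80 + ((-4 + 4) - 8))² = (80 + (0 - 8))² = (80 - 8)² = 72² = 5184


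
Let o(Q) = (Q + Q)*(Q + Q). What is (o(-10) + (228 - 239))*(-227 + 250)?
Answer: 8947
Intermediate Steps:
o(Q) = 4*Q² (o(Q) = (2*Q)*(2*Q) = 4*Q²)
(o(-10) + (228 - 239))*(-227 + 250) = (4*(-10)² + (228 - 239))*(-227 + 250) = (4*100 - 11)*23 = (400 - 11)*23 = 389*23 = 8947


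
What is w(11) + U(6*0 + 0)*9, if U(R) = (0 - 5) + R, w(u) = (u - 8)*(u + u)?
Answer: 21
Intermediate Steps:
w(u) = 2*u*(-8 + u) (w(u) = (-8 + u)*(2*u) = 2*u*(-8 + u))
U(R) = -5 + R
w(11) + U(6*0 + 0)*9 = 2*11*(-8 + 11) + (-5 + (6*0 + 0))*9 = 2*11*3 + (-5 + (0 + 0))*9 = 66 + (-5 + 0)*9 = 66 - 5*9 = 66 - 45 = 21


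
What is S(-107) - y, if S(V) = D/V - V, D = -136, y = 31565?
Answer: -3365870/107 ≈ -31457.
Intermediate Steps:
S(V) = -V - 136/V (S(V) = -136/V - V = -V - 136/V)
S(-107) - y = (-1*(-107) - 136/(-107)) - 1*31565 = (107 - 136*(-1/107)) - 31565 = (107 + 136/107) - 31565 = 11585/107 - 31565 = -3365870/107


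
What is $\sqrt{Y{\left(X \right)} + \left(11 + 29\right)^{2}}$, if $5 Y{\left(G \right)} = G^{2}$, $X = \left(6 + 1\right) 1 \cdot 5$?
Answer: $3 \sqrt{205} \approx 42.953$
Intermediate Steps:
$X = 35$ ($X = 7 \cdot 1 \cdot 5 = 7 \cdot 5 = 35$)
$Y{\left(G \right)} = \frac{G^{2}}{5}$
$\sqrt{Y{\left(X \right)} + \left(11 + 29\right)^{2}} = \sqrt{\frac{35^{2}}{5} + \left(11 + 29\right)^{2}} = \sqrt{\frac{1}{5} \cdot 1225 + 40^{2}} = \sqrt{245 + 1600} = \sqrt{1845} = 3 \sqrt{205}$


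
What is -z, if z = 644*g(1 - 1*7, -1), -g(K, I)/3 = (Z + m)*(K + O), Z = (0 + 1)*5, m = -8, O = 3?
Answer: 17388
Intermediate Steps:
Z = 5 (Z = 1*5 = 5)
g(K, I) = 27 + 9*K (g(K, I) = -3*(5 - 8)*(K + 3) = -(-9)*(3 + K) = -3*(-9 - 3*K) = 27 + 9*K)
z = -17388 (z = 644*(27 + 9*(1 - 1*7)) = 644*(27 + 9*(1 - 7)) = 644*(27 + 9*(-6)) = 644*(27 - 54) = 644*(-27) = -17388)
-z = -1*(-17388) = 17388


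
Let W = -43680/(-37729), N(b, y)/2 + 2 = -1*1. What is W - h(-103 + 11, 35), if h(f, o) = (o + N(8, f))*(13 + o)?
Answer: -52475088/37729 ≈ -1390.8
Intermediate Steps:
N(b, y) = -6 (N(b, y) = -4 + 2*(-1*1) = -4 + 2*(-1) = -4 - 2 = -6)
h(f, o) = (-6 + o)*(13 + o) (h(f, o) = (o - 6)*(13 + o) = (-6 + o)*(13 + o))
W = 43680/37729 (W = -43680*(-1/37729) = 43680/37729 ≈ 1.1577)
W - h(-103 + 11, 35) = 43680/37729 - (-78 + 35² + 7*35) = 43680/37729 - (-78 + 1225 + 245) = 43680/37729 - 1*1392 = 43680/37729 - 1392 = -52475088/37729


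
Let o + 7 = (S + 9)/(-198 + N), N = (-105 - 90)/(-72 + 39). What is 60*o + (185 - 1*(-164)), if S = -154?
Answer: -54323/2113 ≈ -25.709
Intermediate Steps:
N = 65/11 (N = -195/(-33) = -195*(-1/33) = 65/11 ≈ 5.9091)
o = -13196/2113 (o = -7 + (-154 + 9)/(-198 + 65/11) = -7 - 145/(-2113/11) = -7 - 145*(-11/2113) = -7 + 1595/2113 = -13196/2113 ≈ -6.2451)
60*o + (185 - 1*(-164)) = 60*(-13196/2113) + (185 - 1*(-164)) = -791760/2113 + (185 + 164) = -791760/2113 + 349 = -54323/2113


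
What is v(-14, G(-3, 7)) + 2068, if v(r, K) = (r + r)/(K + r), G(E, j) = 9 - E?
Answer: 2082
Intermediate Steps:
v(r, K) = 2*r/(K + r) (v(r, K) = (2*r)/(K + r) = 2*r/(K + r))
v(-14, G(-3, 7)) + 2068 = 2*(-14)/((9 - 1*(-3)) - 14) + 2068 = 2*(-14)/((9 + 3) - 14) + 2068 = 2*(-14)/(12 - 14) + 2068 = 2*(-14)/(-2) + 2068 = 2*(-14)*(-½) + 2068 = 14 + 2068 = 2082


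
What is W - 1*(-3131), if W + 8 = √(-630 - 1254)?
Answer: 3123 + 2*I*√471 ≈ 3123.0 + 43.405*I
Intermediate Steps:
W = -8 + 2*I*√471 (W = -8 + √(-630 - 1254) = -8 + √(-1884) = -8 + 2*I*√471 ≈ -8.0 + 43.405*I)
W - 1*(-3131) = (-8 + 2*I*√471) - 1*(-3131) = (-8 + 2*I*√471) + 3131 = 3123 + 2*I*√471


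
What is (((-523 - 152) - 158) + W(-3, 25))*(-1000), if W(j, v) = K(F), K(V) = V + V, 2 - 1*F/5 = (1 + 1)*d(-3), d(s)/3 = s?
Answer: 633000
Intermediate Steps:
d(s) = 3*s
F = 100 (F = 10 - 5*(1 + 1)*3*(-3) = 10 - 10*(-9) = 10 - 5*(-18) = 10 + 90 = 100)
K(V) = 2*V
W(j, v) = 200 (W(j, v) = 2*100 = 200)
(((-523 - 152) - 158) + W(-3, 25))*(-1000) = (((-523 - 152) - 158) + 200)*(-1000) = ((-675 - 158) + 200)*(-1000) = (-833 + 200)*(-1000) = -633*(-1000) = 633000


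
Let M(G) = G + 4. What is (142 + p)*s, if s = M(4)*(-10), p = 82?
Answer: -17920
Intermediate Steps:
M(G) = 4 + G
s = -80 (s = (4 + 4)*(-10) = 8*(-10) = -80)
(142 + p)*s = (142 + 82)*(-80) = 224*(-80) = -17920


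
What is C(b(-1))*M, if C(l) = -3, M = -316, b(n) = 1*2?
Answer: 948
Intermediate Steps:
b(n) = 2
C(b(-1))*M = -3*(-316) = 948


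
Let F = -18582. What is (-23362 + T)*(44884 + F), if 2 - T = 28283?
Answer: -1358314186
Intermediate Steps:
T = -28281 (T = 2 - 1*28283 = 2 - 28283 = -28281)
(-23362 + T)*(44884 + F) = (-23362 - 28281)*(44884 - 18582) = -51643*26302 = -1358314186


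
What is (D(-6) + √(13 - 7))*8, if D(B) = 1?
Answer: 8 + 8*√6 ≈ 27.596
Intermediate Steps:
(D(-6) + √(13 - 7))*8 = (1 + √(13 - 7))*8 = (1 + √6)*8 = 8 + 8*√6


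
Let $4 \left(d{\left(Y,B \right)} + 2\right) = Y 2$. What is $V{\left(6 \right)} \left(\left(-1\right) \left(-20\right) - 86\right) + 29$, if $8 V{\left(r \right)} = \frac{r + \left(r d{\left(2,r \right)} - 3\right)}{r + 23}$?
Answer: $\frac{3463}{116} \approx 29.853$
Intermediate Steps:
$d{\left(Y,B \right)} = -2 + \frac{Y}{2}$ ($d{\left(Y,B \right)} = -2 + \frac{Y 2}{4} = -2 + \frac{2 Y}{4} = -2 + \frac{Y}{2}$)
$V{\left(r \right)} = - \frac{3}{8 \left(23 + r\right)}$ ($V{\left(r \right)} = \frac{\left(r + \left(r \left(-2 + \frac{1}{2} \cdot 2\right) - 3\right)\right) \frac{1}{r + 23}}{8} = \frac{\left(r + \left(r \left(-2 + 1\right) - 3\right)\right) \frac{1}{23 + r}}{8} = \frac{\left(r + \left(r \left(-1\right) - 3\right)\right) \frac{1}{23 + r}}{8} = \frac{\left(r - \left(3 + r\right)\right) \frac{1}{23 + r}}{8} = \frac{\left(-3\right) \frac{1}{23 + r}}{8} = - \frac{3}{8 \left(23 + r\right)}$)
$V{\left(6 \right)} \left(\left(-1\right) \left(-20\right) - 86\right) + 29 = - \frac{3}{184 + 8 \cdot 6} \left(\left(-1\right) \left(-20\right) - 86\right) + 29 = - \frac{3}{184 + 48} \left(20 - 86\right) + 29 = - \frac{3}{232} \left(-66\right) + 29 = \left(-3\right) \frac{1}{232} \left(-66\right) + 29 = \left(- \frac{3}{232}\right) \left(-66\right) + 29 = \frac{99}{116} + 29 = \frac{3463}{116}$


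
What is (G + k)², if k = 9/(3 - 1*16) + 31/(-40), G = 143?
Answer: 5416518409/270400 ≈ 20032.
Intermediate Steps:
k = -763/520 (k = 9/(3 - 16) + 31*(-1/40) = 9/(-13) - 31/40 = 9*(-1/13) - 31/40 = -9/13 - 31/40 = -763/520 ≈ -1.4673)
(G + k)² = (143 - 763/520)² = (73597/520)² = 5416518409/270400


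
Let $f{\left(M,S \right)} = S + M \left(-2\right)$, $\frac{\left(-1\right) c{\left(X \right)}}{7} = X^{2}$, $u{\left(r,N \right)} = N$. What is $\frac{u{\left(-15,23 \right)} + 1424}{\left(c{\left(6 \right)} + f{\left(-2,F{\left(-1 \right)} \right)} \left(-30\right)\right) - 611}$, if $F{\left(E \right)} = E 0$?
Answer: $- \frac{1447}{983} \approx -1.472$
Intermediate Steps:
$c{\left(X \right)} = - 7 X^{2}$
$F{\left(E \right)} = 0$
$f{\left(M,S \right)} = S - 2 M$
$\frac{u{\left(-15,23 \right)} + 1424}{\left(c{\left(6 \right)} + f{\left(-2,F{\left(-1 \right)} \right)} \left(-30\right)\right) - 611} = \frac{23 + 1424}{\left(- 7 \cdot 6^{2} + \left(0 - -4\right) \left(-30\right)\right) - 611} = \frac{1447}{\left(\left(-7\right) 36 + \left(0 + 4\right) \left(-30\right)\right) - 611} = \frac{1447}{\left(-252 + 4 \left(-30\right)\right) - 611} = \frac{1447}{\left(-252 - 120\right) - 611} = \frac{1447}{-372 - 611} = \frac{1447}{-983} = 1447 \left(- \frac{1}{983}\right) = - \frac{1447}{983}$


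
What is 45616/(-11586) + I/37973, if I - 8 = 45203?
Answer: -604180861/219977589 ≈ -2.7466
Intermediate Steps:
I = 45211 (I = 8 + 45203 = 45211)
45616/(-11586) + I/37973 = 45616/(-11586) + 45211/37973 = 45616*(-1/11586) + 45211*(1/37973) = -22808/5793 + 45211/37973 = -604180861/219977589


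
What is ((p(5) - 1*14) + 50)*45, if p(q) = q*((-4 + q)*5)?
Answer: 2745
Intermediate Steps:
p(q) = q*(-20 + 5*q)
((p(5) - 1*14) + 50)*45 = ((5*5*(-4 + 5) - 1*14) + 50)*45 = ((5*5*1 - 14) + 50)*45 = ((25 - 14) + 50)*45 = (11 + 50)*45 = 61*45 = 2745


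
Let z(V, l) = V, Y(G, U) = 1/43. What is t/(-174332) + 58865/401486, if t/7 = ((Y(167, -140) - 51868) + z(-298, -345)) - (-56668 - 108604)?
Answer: -6613643826989/1504824933068 ≈ -4.3950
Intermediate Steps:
Y(G, U) = 1/43
t = 34044913/43 (t = 7*(((1/43 - 51868) - 298) - (-56668 - 108604)) = 7*((-2230323/43 - 298) - 1*(-165272)) = 7*(-2243137/43 + 165272) = 7*(4863559/43) = 34044913/43 ≈ 7.9174e+5)
t/(-174332) + 58865/401486 = (34044913/43)/(-174332) + 58865/401486 = (34044913/43)*(-1/174332) + 58865*(1/401486) = -34044913/7496276 + 58865/401486 = -6613643826989/1504824933068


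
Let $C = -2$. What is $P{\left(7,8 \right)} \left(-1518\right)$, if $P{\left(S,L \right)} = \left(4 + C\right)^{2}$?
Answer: $-6072$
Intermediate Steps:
$P{\left(S,L \right)} = 4$ ($P{\left(S,L \right)} = \left(4 - 2\right)^{2} = 2^{2} = 4$)
$P{\left(7,8 \right)} \left(-1518\right) = 4 \left(-1518\right) = -6072$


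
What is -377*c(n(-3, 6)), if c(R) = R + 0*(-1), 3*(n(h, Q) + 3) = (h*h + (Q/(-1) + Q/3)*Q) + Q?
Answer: 2262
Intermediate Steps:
n(h, Q) = -3 - 2*Q²/9 + Q/3 + h²/3 (n(h, Q) = -3 + ((h*h + (Q/(-1) + Q/3)*Q) + Q)/3 = -3 + ((h² + (Q*(-1) + Q*(⅓))*Q) + Q)/3 = -3 + ((h² + (-Q + Q/3)*Q) + Q)/3 = -3 + ((h² + (-2*Q/3)*Q) + Q)/3 = -3 + ((h² - 2*Q²/3) + Q)/3 = -3 + (Q + h² - 2*Q²/3)/3 = -3 + (-2*Q²/9 + Q/3 + h²/3) = -3 - 2*Q²/9 + Q/3 + h²/3)
c(R) = R (c(R) = R + 0 = R)
-377*c(n(-3, 6)) = -377*(-3 - 2/9*6² + (⅓)*6 + (⅓)*(-3)²) = -377*(-3 - 2/9*36 + 2 + (⅓)*9) = -377*(-3 - 8 + 2 + 3) = -377*(-6) = 2262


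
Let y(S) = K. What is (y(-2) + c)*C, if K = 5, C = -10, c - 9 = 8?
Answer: -220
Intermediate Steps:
c = 17 (c = 9 + 8 = 17)
y(S) = 5
(y(-2) + c)*C = (5 + 17)*(-10) = 22*(-10) = -220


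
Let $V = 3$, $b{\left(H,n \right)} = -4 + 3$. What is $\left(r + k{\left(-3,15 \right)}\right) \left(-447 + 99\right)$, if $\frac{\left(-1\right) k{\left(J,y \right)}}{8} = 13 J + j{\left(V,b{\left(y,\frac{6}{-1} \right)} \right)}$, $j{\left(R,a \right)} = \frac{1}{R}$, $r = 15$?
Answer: $-112868$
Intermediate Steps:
$b{\left(H,n \right)} = -1$
$k{\left(J,y \right)} = - \frac{8}{3} - 104 J$ ($k{\left(J,y \right)} = - 8 \left(13 J + \frac{1}{3}\right) = - 8 \left(\frac{1}{3} + 13 J\right) = - \frac{8}{3} - 104 J$)
$\left(r + k{\left(-3,15 \right)}\right) \left(-447 + 99\right) = \left(15 - - \frac{928}{3}\right) \left(-447 + 99\right) = \left(15 + \left(- \frac{8}{3} + 312\right)\right) \left(-348\right) = \left(15 + \frac{928}{3}\right) \left(-348\right) = \frac{973}{3} \left(-348\right) = -112868$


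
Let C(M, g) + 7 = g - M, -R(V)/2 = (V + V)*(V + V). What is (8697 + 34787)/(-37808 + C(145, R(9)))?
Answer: -10871/9652 ≈ -1.1263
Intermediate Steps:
R(V) = -8*V² (R(V) = -2*(V + V)*(V + V) = -2*2*V*2*V = -8*V²)
C(M, g) = -7 + g - M (C(M, g) = -7 + (g - M) = -7 + g - M)
(8697 + 34787)/(-37808 + C(145, R(9))) = (8697 + 34787)/(-37808 + (-7 - 8*9² - 1*145)) = 43484/(-37808 + (-7 - 8*81 - 145)) = 43484/(-37808 + (-7 - 648 - 145)) = 43484/(-37808 - 800) = 43484/(-38608) = 43484*(-1/38608) = -10871/9652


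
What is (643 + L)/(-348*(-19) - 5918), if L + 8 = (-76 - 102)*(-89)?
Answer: 16477/694 ≈ 23.742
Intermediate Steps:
L = 15834 (L = -8 + (-76 - 102)*(-89) = -8 - 178*(-89) = -8 + 15842 = 15834)
(643 + L)/(-348*(-19) - 5918) = (643 + 15834)/(-348*(-19) - 5918) = 16477/(6612 - 5918) = 16477/694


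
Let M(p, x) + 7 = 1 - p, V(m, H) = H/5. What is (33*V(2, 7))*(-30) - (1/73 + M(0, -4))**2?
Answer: -7576963/5329 ≈ -1421.8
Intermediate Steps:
V(m, H) = H/5 (V(m, H) = H*(1/5) = H/5)
M(p, x) = -6 - p (M(p, x) = -7 + (1 - p) = -6 - p)
(33*V(2, 7))*(-30) - (1/73 + M(0, -4))**2 = (33*((1/5)*7))*(-30) - (1/73 + (-6 - 1*0))**2 = (33*(7/5))*(-30) - (1/73 + (-6 + 0))**2 = (231/5)*(-30) - (1/73 - 6)**2 = -1386 - (-437/73)**2 = -1386 - 1*190969/5329 = -1386 - 190969/5329 = -7576963/5329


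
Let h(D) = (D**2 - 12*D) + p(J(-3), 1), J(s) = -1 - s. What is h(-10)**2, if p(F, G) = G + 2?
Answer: 49729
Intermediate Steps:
p(F, G) = 2 + G
h(D) = 3 + D**2 - 12*D (h(D) = (D**2 - 12*D) + (2 + 1) = (D**2 - 12*D) + 3 = 3 + D**2 - 12*D)
h(-10)**2 = (3 + (-10)**2 - 12*(-10))**2 = (3 + 100 + 120)**2 = 223**2 = 49729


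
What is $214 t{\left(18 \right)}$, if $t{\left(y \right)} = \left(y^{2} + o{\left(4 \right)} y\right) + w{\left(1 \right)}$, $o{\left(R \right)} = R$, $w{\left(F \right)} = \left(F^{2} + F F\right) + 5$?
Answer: $86242$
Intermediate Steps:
$w{\left(F \right)} = 5 + 2 F^{2}$ ($w{\left(F \right)} = \left(F^{2} + F^{2}\right) + 5 = 2 F^{2} + 5 = 5 + 2 F^{2}$)
$t{\left(y \right)} = 7 + y^{2} + 4 y$ ($t{\left(y \right)} = \left(y^{2} + 4 y\right) + \left(5 + 2 \cdot 1^{2}\right) = \left(y^{2} + 4 y\right) + \left(5 + 2 \cdot 1\right) = \left(y^{2} + 4 y\right) + \left(5 + 2\right) = \left(y^{2} + 4 y\right) + 7 = 7 + y^{2} + 4 y$)
$214 t{\left(18 \right)} = 214 \left(7 + 18^{2} + 4 \cdot 18\right) = 214 \left(7 + 324 + 72\right) = 214 \cdot 403 = 86242$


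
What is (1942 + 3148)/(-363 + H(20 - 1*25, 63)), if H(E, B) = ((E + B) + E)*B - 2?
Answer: 2545/1487 ≈ 1.7115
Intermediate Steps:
H(E, B) = -2 + B*(B + 2*E) (H(E, B) = ((B + E) + E)*B - 2 = (B + 2*E)*B - 2 = B*(B + 2*E) - 2 = -2 + B*(B + 2*E))
(1942 + 3148)/(-363 + H(20 - 1*25, 63)) = (1942 + 3148)/(-363 + (-2 + 63**2 + 2*63*(20 - 1*25))) = 5090/(-363 + (-2 + 3969 + 2*63*(20 - 25))) = 5090/(-363 + (-2 + 3969 + 2*63*(-5))) = 5090/(-363 + (-2 + 3969 - 630)) = 5090/(-363 + 3337) = 5090/2974 = 5090*(1/2974) = 2545/1487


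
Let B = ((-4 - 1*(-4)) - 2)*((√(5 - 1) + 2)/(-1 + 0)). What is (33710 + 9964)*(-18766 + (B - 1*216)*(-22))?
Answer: -619734060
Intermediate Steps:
B = 8 (B = ((-4 + 4) - 2)*((√4 + 2)/(-1)) = (0 - 2)*((2 + 2)*(-1)) = -8*(-1) = -2*(-4) = 8)
(33710 + 9964)*(-18766 + (B - 1*216)*(-22)) = (33710 + 9964)*(-18766 + (8 - 1*216)*(-22)) = 43674*(-18766 + (8 - 216)*(-22)) = 43674*(-18766 - 208*(-22)) = 43674*(-18766 + 4576) = 43674*(-14190) = -619734060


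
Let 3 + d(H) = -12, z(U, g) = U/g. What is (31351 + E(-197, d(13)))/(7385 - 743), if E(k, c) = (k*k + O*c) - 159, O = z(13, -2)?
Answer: 140197/13284 ≈ 10.554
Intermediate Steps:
d(H) = -15 (d(H) = -3 - 12 = -15)
O = -13/2 (O = 13/(-2) = 13*(-1/2) = -13/2 ≈ -6.5000)
E(k, c) = -159 + k**2 - 13*c/2 (E(k, c) = (k*k - 13*c/2) - 159 = (k**2 - 13*c/2) - 159 = -159 + k**2 - 13*c/2)
(31351 + E(-197, d(13)))/(7385 - 743) = (31351 + (-159 + (-197)**2 - 13/2*(-15)))/(7385 - 743) = (31351 + (-159 + 38809 + 195/2))/6642 = (31351 + 77495/2)*(1/6642) = (140197/2)*(1/6642) = 140197/13284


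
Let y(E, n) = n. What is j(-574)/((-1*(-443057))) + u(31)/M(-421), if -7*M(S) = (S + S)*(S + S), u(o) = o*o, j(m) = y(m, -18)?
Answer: -2993205791/314111462948 ≈ -0.0095291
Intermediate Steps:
j(m) = -18
u(o) = o²
M(S) = -4*S²/7 (M(S) = -(S + S)*(S + S)/7 = -2*S*2*S/7 = -4*S²/7)
j(-574)/((-1*(-443057))) + u(31)/M(-421) = -18/((-1*(-443057))) + 31²/((-4/7*(-421)²)) = -18/443057 + 961/((-4/7*177241)) = -18*1/443057 + 961/(-708964/7) = -18/443057 + 961*(-7/708964) = -18/443057 - 6727/708964 = -2993205791/314111462948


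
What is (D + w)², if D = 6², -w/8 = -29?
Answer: 71824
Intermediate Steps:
w = 232 (w = -8*(-29) = 232)
D = 36
(D + w)² = (36 + 232)² = 268² = 71824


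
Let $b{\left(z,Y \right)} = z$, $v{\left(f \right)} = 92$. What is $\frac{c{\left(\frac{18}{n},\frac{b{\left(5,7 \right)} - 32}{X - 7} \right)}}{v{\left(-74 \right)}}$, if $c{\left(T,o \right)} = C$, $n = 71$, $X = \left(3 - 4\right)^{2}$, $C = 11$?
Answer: $\frac{11}{92} \approx 0.11957$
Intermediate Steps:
$X = 1$ ($X = \left(-1\right)^{2} = 1$)
$c{\left(T,o \right)} = 11$
$\frac{c{\left(\frac{18}{n},\frac{b{\left(5,7 \right)} - 32}{X - 7} \right)}}{v{\left(-74 \right)}} = \frac{11}{92}$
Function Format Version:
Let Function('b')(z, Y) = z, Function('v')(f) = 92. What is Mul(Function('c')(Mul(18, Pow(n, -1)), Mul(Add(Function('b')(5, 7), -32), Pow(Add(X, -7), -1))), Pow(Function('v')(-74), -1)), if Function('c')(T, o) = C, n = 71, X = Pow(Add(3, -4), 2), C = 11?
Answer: Rational(11, 92) ≈ 0.11957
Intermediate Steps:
X = 1 (X = Pow(-1, 2) = 1)
Function('c')(T, o) = 11
Mul(Function('c')(Mul(18, Pow(n, -1)), Mul(Add(Function('b')(5, 7), -32), Pow(Add(X, -7), -1))), Pow(Function('v')(-74), -1)) = Mul(11, Pow(92, -1)) = Mul(11, Rational(1, 92)) = Rational(11, 92)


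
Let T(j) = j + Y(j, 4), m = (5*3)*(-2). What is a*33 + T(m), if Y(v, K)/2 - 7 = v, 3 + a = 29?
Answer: 782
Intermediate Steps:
a = 26 (a = -3 + 29 = 26)
Y(v, K) = 14 + 2*v
m = -30 (m = 15*(-2) = -30)
T(j) = 14 + 3*j (T(j) = j + (14 + 2*j) = 14 + 3*j)
a*33 + T(m) = 26*33 + (14 + 3*(-30)) = 858 + (14 - 90) = 858 - 76 = 782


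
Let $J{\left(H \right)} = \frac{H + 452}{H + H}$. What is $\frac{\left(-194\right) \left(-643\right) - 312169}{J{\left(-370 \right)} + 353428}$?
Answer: $- \frac{69347990}{130768319} \approx -0.53031$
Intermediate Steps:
$J{\left(H \right)} = \frac{452 + H}{2 H}$
$\frac{\left(-194\right) \left(-643\right) - 312169}{J{\left(-370 \right)} + 353428} = \frac{\left(-194\right) \left(-643\right) - 312169}{\frac{452 - 370}{2 \left(-370\right)} + 353428} = \frac{124742 - 312169}{\frac{1}{2} \left(- \frac{1}{370}\right) 82 + 353428} = - \frac{187427}{- \frac{41}{370} + 353428} = - \frac{187427}{\frac{130768319}{370}} = \left(-187427\right) \frac{370}{130768319} = - \frac{69347990}{130768319}$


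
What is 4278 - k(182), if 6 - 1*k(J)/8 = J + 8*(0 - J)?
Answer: -5962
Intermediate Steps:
k(J) = 48 + 56*J (k(J) = 48 - 8*(J + 8*(0 - J)) = 48 - 8*(J + 8*(-J)) = 48 - 8*(J - 8*J) = 48 - (-56)*J = 48 + 56*J)
4278 - k(182) = 4278 - (48 + 56*182) = 4278 - (48 + 10192) = 4278 - 1*10240 = 4278 - 10240 = -5962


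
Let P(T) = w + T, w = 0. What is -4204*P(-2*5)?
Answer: 42040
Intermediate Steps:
P(T) = T (P(T) = 0 + T = T)
-4204*P(-2*5) = -(-8408)*5 = -4204*(-10) = 42040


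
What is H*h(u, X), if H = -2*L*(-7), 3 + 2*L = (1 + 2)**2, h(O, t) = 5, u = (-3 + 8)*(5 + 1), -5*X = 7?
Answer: 210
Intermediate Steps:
X = -7/5 (X = -1/5*7 = -7/5 ≈ -1.4000)
u = 30 (u = 5*6 = 30)
L = 3 (L = -3/2 + (1 + 2)**2/2 = -3/2 + (1/2)*3**2 = -3/2 + (1/2)*9 = -3/2 + 9/2 = 3)
H = 42 (H = -2*3*(-7) = -6*(-7) = 42)
H*h(u, X) = 42*5 = 210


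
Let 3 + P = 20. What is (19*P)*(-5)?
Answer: -1615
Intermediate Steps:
P = 17 (P = -3 + 20 = 17)
(19*P)*(-5) = (19*17)*(-5) = 323*(-5) = -1615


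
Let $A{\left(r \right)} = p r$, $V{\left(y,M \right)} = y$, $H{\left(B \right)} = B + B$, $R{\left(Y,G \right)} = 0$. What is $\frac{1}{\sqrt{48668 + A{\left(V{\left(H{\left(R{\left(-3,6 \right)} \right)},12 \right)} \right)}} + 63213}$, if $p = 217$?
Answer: $\frac{63213}{3995834701} - \frac{46 \sqrt{23}}{3995834701} \approx 1.5765 \cdot 10^{-5}$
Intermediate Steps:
$H{\left(B \right)} = 2 B$
$A{\left(r \right)} = 217 r$
$\frac{1}{\sqrt{48668 + A{\left(V{\left(H{\left(R{\left(-3,6 \right)} \right)},12 \right)} \right)}} + 63213} = \frac{1}{\sqrt{48668 + 217 \cdot 2 \cdot 0} + 63213} = \frac{1}{\sqrt{48668 + 217 \cdot 0} + 63213} = \frac{1}{\sqrt{48668 + 0} + 63213} = \frac{1}{\sqrt{48668} + 63213} = \frac{1}{46 \sqrt{23} + 63213} = \frac{1}{63213 + 46 \sqrt{23}}$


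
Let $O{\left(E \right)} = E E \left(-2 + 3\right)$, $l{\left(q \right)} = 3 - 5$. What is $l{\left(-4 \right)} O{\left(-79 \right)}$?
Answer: $-12482$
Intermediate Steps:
$l{\left(q \right)} = -2$ ($l{\left(q \right)} = 3 - 5 = -2$)
$O{\left(E \right)} = E^{2}$ ($O{\left(E \right)} = E^{2} \cdot 1 = E^{2}$)
$l{\left(-4 \right)} O{\left(-79 \right)} = - 2 \left(-79\right)^{2} = \left(-2\right) 6241 = -12482$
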